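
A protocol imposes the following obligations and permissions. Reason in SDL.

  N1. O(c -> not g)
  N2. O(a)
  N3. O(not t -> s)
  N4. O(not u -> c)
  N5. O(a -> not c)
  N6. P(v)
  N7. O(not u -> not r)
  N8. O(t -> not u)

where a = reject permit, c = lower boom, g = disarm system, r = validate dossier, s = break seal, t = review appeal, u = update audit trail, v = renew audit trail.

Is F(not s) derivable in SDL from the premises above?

Yes

Premise 2 gives O(a).
With premise 5, O(a -> not c), the K-axiom yields O(not c).
The contrapositive of premise 4 (O(not u -> c)) is O(not c -> u), and O(not c) is already established, so O(u).
Premise 8 is O(t -> not u); contrapositively O(u -> not t). Since O(u) holds, K gives O(not t).
From O(not t) and premise 3, O(not t -> s), we obtain O(s).
Premises 1, 6, 7 do not contribute to this derivation.
So O(s) holds, i.e. F(not s). The claim follows.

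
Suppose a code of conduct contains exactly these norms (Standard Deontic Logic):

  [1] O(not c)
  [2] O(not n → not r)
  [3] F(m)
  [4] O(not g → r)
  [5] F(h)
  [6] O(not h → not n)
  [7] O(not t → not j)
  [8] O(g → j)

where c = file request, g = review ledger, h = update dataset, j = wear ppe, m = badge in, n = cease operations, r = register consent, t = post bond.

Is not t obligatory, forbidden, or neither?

Forbidden

F(h) at premise 5 means O(not h).
Premise 6 is O(not h → not n); since O(not h), deontic closure gives O(not n).
From O(not n) and premise 2, O(not n → not r), we obtain O(not r).
The contrapositive of premise 4 (O(not g → r)) is O(not r → g), and O(not r) is already established, so O(g).
Applying K to premise 8 (O(g → j)) and O(g) yields O(j).
Premise 7 is O(not t → not j); contrapositively O(j → t). Since O(j) holds, K gives O(t).
Premises 1, 3 do not contribute to this derivation.
Thus O(t), which is F(not t): not t is forbidden.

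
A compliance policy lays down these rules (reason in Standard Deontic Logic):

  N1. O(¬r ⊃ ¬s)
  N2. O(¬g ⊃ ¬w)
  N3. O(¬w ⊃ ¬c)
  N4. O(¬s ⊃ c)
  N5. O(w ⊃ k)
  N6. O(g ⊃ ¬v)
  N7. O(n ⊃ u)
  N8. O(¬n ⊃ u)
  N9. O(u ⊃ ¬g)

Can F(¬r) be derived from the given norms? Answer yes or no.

Yes

By case analysis on n: premise 7 gives O(n ⊃ u) and premise 8 gives O(¬n ⊃ u), so O(u) either way.
Premise 9 is O(u ⊃ ¬g); since O(u), deontic closure gives O(¬g).
With premise 2, O(¬g ⊃ ¬w), the K-axiom yields O(¬w).
With premise 3, O(¬w ⊃ ¬c), the K-axiom yields O(¬c).
The contrapositive of premise 4 (O(¬s ⊃ c)) is O(¬c ⊃ s), and O(¬c) is already established, so O(s).
The contrapositive of premise 1 (O(¬r ⊃ ¬s)) is O(s ⊃ r), and O(s) is already established, so O(r).
Premises 5, 6 do not contribute to this derivation.
So O(r) holds, i.e. F(¬r). The claim follows.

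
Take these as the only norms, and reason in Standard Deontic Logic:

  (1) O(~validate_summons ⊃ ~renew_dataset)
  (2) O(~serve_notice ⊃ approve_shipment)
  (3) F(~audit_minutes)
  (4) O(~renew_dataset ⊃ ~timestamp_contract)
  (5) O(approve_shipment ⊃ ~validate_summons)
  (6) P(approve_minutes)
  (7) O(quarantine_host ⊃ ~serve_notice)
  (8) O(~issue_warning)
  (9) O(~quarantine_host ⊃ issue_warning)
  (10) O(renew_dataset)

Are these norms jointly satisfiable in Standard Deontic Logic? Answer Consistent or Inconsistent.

Premise 10 states O(renew_dataset) outright.
Premise 1, O(~validate_summons ⊃ ~renew_dataset), contraposes to O(renew_dataset ⊃ validate_summons); with O(renew_dataset) we get O(validate_summons).
Premise 5 is O(approve_shipment ⊃ ~validate_summons); contrapositively O(validate_summons ⊃ ~approve_shipment). Since O(validate_summons) holds, K gives O(~approve_shipment).
Premise 2 is O(~serve_notice ⊃ approve_shipment); contrapositively O(~approve_shipment ⊃ serve_notice). Since O(~approve_shipment) holds, K gives O(serve_notice).
Premise 7 is O(quarantine_host ⊃ ~serve_notice); contrapositively O(serve_notice ⊃ ~quarantine_host). Since O(serve_notice) holds, K gives O(~quarantine_host).
Premise 9 is O(~quarantine_host ⊃ issue_warning); since O(~quarantine_host), deontic closure gives O(issue_warning).
But premise 8 directly asserts O(~issue_warning).
We now have both O(issue_warning) and O(~issue_warning) — issue_warning is simultaneously obligatory and forbidden, violating the D-axiom.

Inconsistent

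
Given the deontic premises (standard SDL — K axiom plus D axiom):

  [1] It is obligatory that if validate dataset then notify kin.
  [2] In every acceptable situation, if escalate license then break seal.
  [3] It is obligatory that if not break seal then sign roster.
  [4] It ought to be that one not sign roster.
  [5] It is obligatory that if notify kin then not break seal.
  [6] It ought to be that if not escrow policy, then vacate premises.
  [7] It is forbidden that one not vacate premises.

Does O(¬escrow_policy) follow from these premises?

No

Premise 6 is O(¬escrow_policy → vacate_premises); even if O(vacate_premises) held, inferring O(¬escrow_policy) would be affirming the consequent — invalid.
No other premise forces O(¬escrow_policy). An ideal world satisfying every premise can still have ¬escrow_policy false, so O(¬escrow_policy) is not derivable.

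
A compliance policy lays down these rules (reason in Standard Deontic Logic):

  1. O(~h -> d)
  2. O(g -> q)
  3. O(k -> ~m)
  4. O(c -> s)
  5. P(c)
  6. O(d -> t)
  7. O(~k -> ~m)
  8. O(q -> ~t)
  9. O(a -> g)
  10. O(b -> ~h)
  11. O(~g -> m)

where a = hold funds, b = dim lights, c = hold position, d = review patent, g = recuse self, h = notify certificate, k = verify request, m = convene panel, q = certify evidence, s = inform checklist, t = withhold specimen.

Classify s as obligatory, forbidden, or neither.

Premise 4 is O(c -> s), but O(c) is not derivable from the premises (the permission P(c) asserts only ~O(~c), not O(c)), so it does not yield O(s).
No premise or chain of K-axiom applications forces O(s), and none forces O(~s). So s is neither obligatory nor forbidden under these norms.

Neither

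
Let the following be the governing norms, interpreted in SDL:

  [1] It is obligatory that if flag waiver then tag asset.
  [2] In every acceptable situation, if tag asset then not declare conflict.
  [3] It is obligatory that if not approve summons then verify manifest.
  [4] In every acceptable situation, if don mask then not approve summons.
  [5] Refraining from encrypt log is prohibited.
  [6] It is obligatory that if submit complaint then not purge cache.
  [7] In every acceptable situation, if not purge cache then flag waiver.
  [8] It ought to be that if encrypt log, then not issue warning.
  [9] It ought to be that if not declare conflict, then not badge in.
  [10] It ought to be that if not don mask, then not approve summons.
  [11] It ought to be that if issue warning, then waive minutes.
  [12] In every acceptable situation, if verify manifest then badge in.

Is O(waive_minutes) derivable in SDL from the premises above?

No

Premise 11 is O(issue_warning → waive_minutes), but O(issue_warning) is not derivable from the premises, so it does not yield O(waive_minutes).
No other premise forces O(waive_minutes). An ideal world satisfying every premise can still have waive_minutes false, so O(waive_minutes) is not derivable.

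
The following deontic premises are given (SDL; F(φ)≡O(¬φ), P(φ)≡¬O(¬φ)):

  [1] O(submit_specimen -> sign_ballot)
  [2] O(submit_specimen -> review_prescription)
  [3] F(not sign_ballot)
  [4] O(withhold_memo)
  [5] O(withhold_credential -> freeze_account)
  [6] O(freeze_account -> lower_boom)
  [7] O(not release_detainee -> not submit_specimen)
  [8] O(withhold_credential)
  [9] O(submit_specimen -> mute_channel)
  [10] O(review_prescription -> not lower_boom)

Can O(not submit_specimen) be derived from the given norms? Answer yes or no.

Yes

From premise 8 we have O(withhold_credential).
With premise 5, O(withhold_credential -> freeze_account), the K-axiom yields O(freeze_account).
Applying K to premise 6 (O(freeze_account -> lower_boom)) and O(freeze_account) yields O(lower_boom).
Premise 10 is O(review_prescription -> not lower_boom); contrapositively O(lower_boom -> not review_prescription). Since O(lower_boom) holds, K gives O(not review_prescription).
Premise 2 is O(submit_specimen -> review_prescription); contrapositively O(not review_prescription -> not submit_specimen). Since O(not review_prescription) holds, K gives O(not submit_specimen).
Premises 1, 3, 4, 7, 9 do not contribute to this derivation.
So O(not submit_specimen) follows.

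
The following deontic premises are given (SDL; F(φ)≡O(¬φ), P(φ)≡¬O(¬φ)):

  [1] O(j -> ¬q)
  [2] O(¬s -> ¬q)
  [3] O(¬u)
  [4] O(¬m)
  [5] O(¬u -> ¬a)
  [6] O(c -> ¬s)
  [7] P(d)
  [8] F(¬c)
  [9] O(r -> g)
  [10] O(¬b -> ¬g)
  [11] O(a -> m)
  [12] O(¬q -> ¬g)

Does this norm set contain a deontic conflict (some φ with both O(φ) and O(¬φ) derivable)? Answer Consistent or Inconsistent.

Consistent

Premise 11 is O(a -> m), but O(a) is not derivable from the premises, so it does not yield O(m).
So O(m) is not derivable, and the apparent clash with O(¬m) does not arise.
A world satisfying every obligation exists (e.g. a=false, b=false, c=true, d=false, g=false, j=false, m=false, q=false, r=false, s=false, u=false); no atom is both obligatory and forbidden, so the set is consistent.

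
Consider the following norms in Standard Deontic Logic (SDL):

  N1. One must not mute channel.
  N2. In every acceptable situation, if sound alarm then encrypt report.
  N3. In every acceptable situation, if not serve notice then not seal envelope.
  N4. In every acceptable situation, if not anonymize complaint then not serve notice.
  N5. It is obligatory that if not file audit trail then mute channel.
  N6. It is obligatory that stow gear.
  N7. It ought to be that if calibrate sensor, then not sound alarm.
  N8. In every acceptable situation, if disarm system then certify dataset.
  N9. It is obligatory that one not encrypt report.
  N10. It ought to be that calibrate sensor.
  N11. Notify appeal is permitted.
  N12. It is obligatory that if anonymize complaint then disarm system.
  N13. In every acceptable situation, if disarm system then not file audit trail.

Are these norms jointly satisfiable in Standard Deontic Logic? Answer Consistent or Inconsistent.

Premise 2 is O(sound_alarm → encrypt_report), but O(sound_alarm) is not derivable from the premises, so it does not yield O(encrypt_report).
So O(encrypt_report) is not derivable, and the apparent clash with O(¬encrypt_report) does not arise.
A world satisfying every obligation exists (e.g. anonymize_complaint=false, calibrate_sensor=true, certify_dataset=false, disarm_system=false, encrypt_report=false, file_audit_trail=true, mute_channel=false, notify_appeal=false, seal_envelope=false, serve_notice=false, sound_alarm=false, stow_gear=true); no atom is both obligatory and forbidden, so the set is consistent.

Consistent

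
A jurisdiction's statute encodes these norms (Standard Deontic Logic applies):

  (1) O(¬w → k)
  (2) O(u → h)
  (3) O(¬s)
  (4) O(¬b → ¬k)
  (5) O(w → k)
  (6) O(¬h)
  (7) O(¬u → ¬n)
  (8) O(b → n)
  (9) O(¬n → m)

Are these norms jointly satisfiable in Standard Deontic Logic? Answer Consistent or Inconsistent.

Premises 1 and 5 cover both cases: O(¬w → k) and O(w → k). Since ¬w ∨ w is a tautology, O(k) follows.
Premise 4, O(¬b → ¬k), contraposes to O(k → b); with O(k) we get O(b).
With premise 8, O(b → n), the K-axiom yields O(n).
Premise 7, O(¬u → ¬n), contraposes to O(n → u); with O(n) we get O(u).
With premise 2, O(u → h), the K-axiom yields O(h).
However, premise 6 gives O(¬h).
We now have both O(h) and O(¬h) — h is simultaneously obligatory and forbidden, violating the D-axiom.

Inconsistent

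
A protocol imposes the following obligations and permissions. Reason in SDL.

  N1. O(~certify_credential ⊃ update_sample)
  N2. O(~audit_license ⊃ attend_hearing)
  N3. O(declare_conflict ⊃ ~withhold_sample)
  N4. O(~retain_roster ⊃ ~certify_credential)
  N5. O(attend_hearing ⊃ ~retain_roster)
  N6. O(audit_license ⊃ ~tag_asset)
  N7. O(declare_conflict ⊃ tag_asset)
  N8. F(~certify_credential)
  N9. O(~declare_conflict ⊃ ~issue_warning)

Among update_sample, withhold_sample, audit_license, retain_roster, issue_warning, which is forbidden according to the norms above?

Premise 8 is F(~certify_credential), i.e. O(certify_credential).
Premise 4 is O(~retain_roster ⊃ ~certify_credential); contrapositively O(certify_credential ⊃ retain_roster). Since O(certify_credential) holds, K gives O(retain_roster).
Premise 5, O(attend_hearing ⊃ ~retain_roster), contraposes to O(retain_roster ⊃ ~attend_hearing); with O(retain_roster) we get O(~attend_hearing).
Premise 2, O(~audit_license ⊃ attend_hearing), contraposes to O(~attend_hearing ⊃ audit_license); with O(~attend_hearing) we get O(audit_license).
Premise 6 is O(audit_license ⊃ ~tag_asset); since O(audit_license), deontic closure gives O(~tag_asset).
Premise 7, O(declare_conflict ⊃ tag_asset), contraposes to O(~tag_asset ⊃ ~declare_conflict); with O(~tag_asset) we get O(~declare_conflict).
Premise 9 is O(~declare_conflict ⊃ ~issue_warning); since O(~declare_conflict), deontic closure gives O(~issue_warning).
So O(~issue_warning) holds, i.e. issue_warning is forbidden. None of the other listed options is forbidden under the premises.

issue_warning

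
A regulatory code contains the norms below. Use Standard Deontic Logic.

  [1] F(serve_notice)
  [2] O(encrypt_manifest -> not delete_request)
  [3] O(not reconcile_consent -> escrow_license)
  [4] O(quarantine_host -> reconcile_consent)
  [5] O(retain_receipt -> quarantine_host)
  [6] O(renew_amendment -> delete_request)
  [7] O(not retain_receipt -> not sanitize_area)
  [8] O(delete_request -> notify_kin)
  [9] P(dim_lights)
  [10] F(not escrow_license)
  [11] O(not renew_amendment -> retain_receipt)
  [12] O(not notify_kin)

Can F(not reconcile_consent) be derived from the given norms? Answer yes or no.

Premise 12 gives O(not notify_kin).
Premise 8, O(delete_request -> notify_kin), contraposes to O(not notify_kin -> not delete_request); with O(not notify_kin) we get O(not delete_request).
Premise 6, O(renew_amendment -> delete_request), contraposes to O(not delete_request -> not renew_amendment); with O(not delete_request) we get O(not renew_amendment).
With premise 11, O(not renew_amendment -> retain_receipt), the K-axiom yields O(retain_receipt).
Premise 5 is O(retain_receipt -> quarantine_host); since O(retain_receipt), deontic closure gives O(quarantine_host).
With premise 4, O(quarantine_host -> reconcile_consent), the K-axiom yields O(reconcile_consent).
Premises 1, 2, 3, 7, 9, 10 do not contribute to this derivation.
So O(reconcile_consent) holds, i.e. F(not reconcile_consent). The claim follows.

Yes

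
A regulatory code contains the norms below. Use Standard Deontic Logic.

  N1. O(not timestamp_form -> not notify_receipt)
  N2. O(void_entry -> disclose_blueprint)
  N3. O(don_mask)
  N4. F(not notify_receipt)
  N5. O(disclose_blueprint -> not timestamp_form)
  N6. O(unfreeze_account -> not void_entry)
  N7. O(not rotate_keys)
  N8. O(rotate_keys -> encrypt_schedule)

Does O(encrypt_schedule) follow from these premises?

Premise 8 is O(rotate_keys -> encrypt_schedule), but O(rotate_keys) is not derivable from the premises, so it does not yield O(encrypt_schedule).
No other premise forces O(encrypt_schedule). An ideal world satisfying every premise can still have encrypt_schedule false, so O(encrypt_schedule) is not derivable.

No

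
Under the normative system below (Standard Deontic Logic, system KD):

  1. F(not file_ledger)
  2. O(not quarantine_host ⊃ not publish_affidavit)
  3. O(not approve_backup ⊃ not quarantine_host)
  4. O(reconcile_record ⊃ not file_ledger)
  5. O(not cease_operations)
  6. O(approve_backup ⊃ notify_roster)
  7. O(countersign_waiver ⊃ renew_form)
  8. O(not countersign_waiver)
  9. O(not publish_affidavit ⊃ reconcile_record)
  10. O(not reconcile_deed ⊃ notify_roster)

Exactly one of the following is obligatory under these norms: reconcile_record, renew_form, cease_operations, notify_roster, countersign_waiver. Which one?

notify_roster

F(not file_ledger) at premise 1 means O(file_ledger).
Premise 4, O(reconcile_record ⊃ not file_ledger), contraposes to O(file_ledger ⊃ not reconcile_record); with O(file_ledger) we get O(not reconcile_record).
Premise 9 is O(not publish_affidavit ⊃ reconcile_record); contrapositively O(not reconcile_record ⊃ publish_affidavit). Since O(not reconcile_record) holds, K gives O(publish_affidavit).
Premise 2 is O(not quarantine_host ⊃ not publish_affidavit); contrapositively O(publish_affidavit ⊃ quarantine_host). Since O(publish_affidavit) holds, K gives O(quarantine_host).
Premise 3, O(not approve_backup ⊃ not quarantine_host), contraposes to O(quarantine_host ⊃ approve_backup); with O(quarantine_host) we get O(approve_backup).
With premise 6, O(approve_backup ⊃ notify_roster), the K-axiom yields O(notify_roster).
So O(notify_roster) holds — notify_roster is obligatory. None of the other listed options is made obligatory by any chain of premises.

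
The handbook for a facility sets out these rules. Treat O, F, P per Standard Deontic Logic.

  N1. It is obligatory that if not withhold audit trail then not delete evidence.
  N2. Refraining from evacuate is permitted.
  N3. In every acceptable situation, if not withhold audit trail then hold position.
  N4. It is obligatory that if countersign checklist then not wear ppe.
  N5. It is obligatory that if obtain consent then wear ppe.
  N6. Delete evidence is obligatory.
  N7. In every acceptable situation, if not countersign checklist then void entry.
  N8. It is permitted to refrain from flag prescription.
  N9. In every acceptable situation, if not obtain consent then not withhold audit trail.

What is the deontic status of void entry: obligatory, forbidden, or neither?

Obligatory

Premise 6 gives O(delete_evidence).
Premise 1, O(¬withhold_audit_trail → ¬delete_evidence), contraposes to O(delete_evidence → withhold_audit_trail); with O(delete_evidence) we get O(withhold_audit_trail).
Premise 9, O(¬obtain_consent → ¬withhold_audit_trail), contraposes to O(withhold_audit_trail → obtain_consent); with O(withhold_audit_trail) we get O(obtain_consent).
Premise 5 is O(obtain_consent → wear_ppe); since O(obtain_consent), deontic closure gives O(wear_ppe).
The contrapositive of premise 4 (O(countersign_checklist → ¬wear_ppe)) is O(wear_ppe → ¬countersign_checklist), and O(wear_ppe) is already established, so O(¬countersign_checklist).
From O(¬countersign_checklist) and premise 7, O(¬countersign_checklist → void_entry), we obtain O(void_entry).
Premises 2, 3, 8 do not contribute to this derivation.
Hence void_entry is obligatory.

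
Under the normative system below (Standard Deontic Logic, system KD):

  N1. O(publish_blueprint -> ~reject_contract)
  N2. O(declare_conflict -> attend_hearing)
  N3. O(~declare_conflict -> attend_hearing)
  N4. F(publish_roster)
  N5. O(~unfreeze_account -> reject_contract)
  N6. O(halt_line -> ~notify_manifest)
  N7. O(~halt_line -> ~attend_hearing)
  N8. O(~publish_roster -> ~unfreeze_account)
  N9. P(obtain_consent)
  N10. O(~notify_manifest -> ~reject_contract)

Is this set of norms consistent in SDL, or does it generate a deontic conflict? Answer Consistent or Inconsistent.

Inconsistent

Premises 2 and 3 are O(declare_conflict -> attend_hearing) and O(~declare_conflict -> attend_hearing); every ideal world satisfies declare_conflict or ~declare_conflict, so in either case attend_hearing holds — hence O(attend_hearing).
Premise 7 is O(~halt_line -> ~attend_hearing); contrapositively O(attend_hearing -> halt_line). Since O(attend_hearing) holds, K gives O(halt_line).
Premise 6 is O(halt_line -> ~notify_manifest); since O(halt_line), deontic closure gives O(~notify_manifest).
Premise 10 is O(~notify_manifest -> ~reject_contract); since O(~notify_manifest), deontic closure gives O(~reject_contract).
The contrapositive of premise 5 (O(~unfreeze_account -> reject_contract)) is O(~reject_contract -> unfreeze_account), and O(~reject_contract) is already established, so O(unfreeze_account).
Premise 8, O(~publish_roster -> ~unfreeze_account), contraposes to O(unfreeze_account -> publish_roster); with O(unfreeze_account) we get O(publish_roster).
But premise 4, F(publish_roster), means O(~publish_roster).
We now have both O(publish_roster) and O(~publish_roster) — publish_roster is simultaneously obligatory and forbidden, violating the D-axiom.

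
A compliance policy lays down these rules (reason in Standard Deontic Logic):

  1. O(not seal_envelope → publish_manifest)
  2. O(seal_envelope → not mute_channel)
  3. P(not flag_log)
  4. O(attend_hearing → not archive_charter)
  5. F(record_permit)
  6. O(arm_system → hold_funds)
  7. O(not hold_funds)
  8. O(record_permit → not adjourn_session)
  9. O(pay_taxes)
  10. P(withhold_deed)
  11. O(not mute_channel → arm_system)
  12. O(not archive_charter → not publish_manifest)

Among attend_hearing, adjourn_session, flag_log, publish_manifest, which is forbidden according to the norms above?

attend_hearing

From premise 7 we have O(not hold_funds).
Premise 6 is O(arm_system → hold_funds); contrapositively O(not hold_funds → not arm_system). Since O(not hold_funds) holds, K gives O(not arm_system).
Premise 11, O(not mute_channel → arm_system), contraposes to O(not arm_system → mute_channel); with O(not arm_system) we get O(mute_channel).
Premise 2 is O(seal_envelope → not mute_channel); contrapositively O(mute_channel → not seal_envelope). Since O(mute_channel) holds, K gives O(not seal_envelope).
Premise 1 is O(not seal_envelope → publish_manifest); since O(not seal_envelope), deontic closure gives O(publish_manifest).
Premise 12, O(not archive_charter → not publish_manifest), contraposes to O(publish_manifest → archive_charter); with O(publish_manifest) we get O(archive_charter).
The contrapositive of premise 4 (O(attend_hearing → not archive_charter)) is O(archive_charter → not attend_hearing), and O(archive_charter) is already established, so O(not attend_hearing).
So O(not attend_hearing) holds, i.e. attend_hearing is forbidden. None of the other listed options is forbidden under the premises.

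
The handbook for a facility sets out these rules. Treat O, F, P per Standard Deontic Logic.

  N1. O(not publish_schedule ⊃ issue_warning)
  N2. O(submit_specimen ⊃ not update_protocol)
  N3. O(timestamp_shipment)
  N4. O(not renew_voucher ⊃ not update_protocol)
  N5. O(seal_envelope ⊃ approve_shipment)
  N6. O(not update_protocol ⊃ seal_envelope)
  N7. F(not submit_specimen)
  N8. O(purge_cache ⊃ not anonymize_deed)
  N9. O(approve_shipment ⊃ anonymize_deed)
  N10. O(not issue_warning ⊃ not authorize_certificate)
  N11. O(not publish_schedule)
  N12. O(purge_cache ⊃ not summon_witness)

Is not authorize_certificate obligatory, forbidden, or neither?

Neither

Premise 10 is O(not issue_warning ⊃ not authorize_certificate), but O(not issue_warning) is not derivable from the premises, so it does not yield O(not authorize_certificate).
No premise or chain of K-axiom applications forces O(not authorize_certificate), and none forces O(authorize_certificate). So not authorize_certificate is neither obligatory nor forbidden under these norms.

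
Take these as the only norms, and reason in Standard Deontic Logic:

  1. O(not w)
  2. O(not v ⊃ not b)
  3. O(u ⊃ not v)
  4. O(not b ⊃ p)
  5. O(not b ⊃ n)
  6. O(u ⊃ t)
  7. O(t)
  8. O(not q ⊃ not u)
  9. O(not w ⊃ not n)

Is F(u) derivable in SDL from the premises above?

Yes

Premise 1 states O(not w) outright.
With premise 9, O(not w ⊃ not n), the K-axiom yields O(not n).
Premise 5 is O(not b ⊃ n); contrapositively O(not n ⊃ b). Since O(not n) holds, K gives O(b).
Premise 2, O(not v ⊃ not b), contraposes to O(b ⊃ v); with O(b) we get O(v).
Premise 3, O(u ⊃ not v), contraposes to O(v ⊃ not u); with O(v) we get O(not u).
Premises 4, 6, 7, 8 do not contribute to this derivation.
So O(not u) holds, i.e. F(u). The claim follows.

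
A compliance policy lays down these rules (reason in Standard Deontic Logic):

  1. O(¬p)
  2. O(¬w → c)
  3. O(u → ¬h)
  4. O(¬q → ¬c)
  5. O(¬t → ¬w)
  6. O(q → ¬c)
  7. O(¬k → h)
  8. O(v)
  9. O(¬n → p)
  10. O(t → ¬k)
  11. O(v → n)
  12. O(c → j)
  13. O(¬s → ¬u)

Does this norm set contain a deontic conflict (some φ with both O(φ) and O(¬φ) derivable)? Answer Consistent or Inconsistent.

Premise 9 is O(¬n → p), but O(¬n) is not derivable from the premises, so it does not yield O(p).
So O(p) is not derivable, and the apparent clash with O(¬p) does not arise.
A world satisfying every obligation exists (e.g. c=false, h=true, j=false, k=false, n=true, p=false, q=false, s=false, t=true, u=false, v=true, w=true); no atom is both obligatory and forbidden, so the set is consistent.

Consistent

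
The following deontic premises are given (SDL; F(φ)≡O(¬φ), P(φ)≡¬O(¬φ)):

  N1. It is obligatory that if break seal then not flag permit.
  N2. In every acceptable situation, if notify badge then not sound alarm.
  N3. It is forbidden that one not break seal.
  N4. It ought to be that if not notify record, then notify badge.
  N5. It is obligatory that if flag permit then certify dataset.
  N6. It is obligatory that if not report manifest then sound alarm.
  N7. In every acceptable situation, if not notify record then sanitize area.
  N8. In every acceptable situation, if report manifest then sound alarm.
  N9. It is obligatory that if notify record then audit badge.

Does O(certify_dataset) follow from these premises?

No

Premise 5 is O(flag_permit → certify_dataset), but O(flag_permit) is not derivable from the premises, so it does not yield O(certify_dataset).
No other premise forces O(certify_dataset). An ideal world satisfying every premise can still have certify_dataset false, so O(certify_dataset) is not derivable.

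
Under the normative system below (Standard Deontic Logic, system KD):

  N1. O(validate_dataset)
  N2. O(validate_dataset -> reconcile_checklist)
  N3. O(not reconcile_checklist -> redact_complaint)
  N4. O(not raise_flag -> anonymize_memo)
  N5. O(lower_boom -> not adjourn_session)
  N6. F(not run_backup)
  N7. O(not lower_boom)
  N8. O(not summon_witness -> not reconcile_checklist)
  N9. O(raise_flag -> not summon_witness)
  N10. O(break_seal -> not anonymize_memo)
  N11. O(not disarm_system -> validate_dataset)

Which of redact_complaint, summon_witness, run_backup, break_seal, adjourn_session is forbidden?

Premise 1 gives O(validate_dataset).
From O(validate_dataset) and premise 2, O(validate_dataset -> reconcile_checklist), we obtain O(reconcile_checklist).
Premise 8 is O(not summon_witness -> not reconcile_checklist); contrapositively O(reconcile_checklist -> summon_witness). Since O(reconcile_checklist) holds, K gives O(summon_witness).
The contrapositive of premise 9 (O(raise_flag -> not summon_witness)) is O(summon_witness -> not raise_flag), and O(summon_witness) is already established, so O(not raise_flag).
Applying K to premise 4 (O(not raise_flag -> anonymize_memo)) and O(not raise_flag) yields O(anonymize_memo).
Premise 10, O(break_seal -> not anonymize_memo), contraposes to O(anonymize_memo -> not break_seal); with O(anonymize_memo) we get O(not break_seal).
So O(not break_seal) holds, i.e. break_seal is forbidden. None of the other listed options is forbidden under the premises.

break_seal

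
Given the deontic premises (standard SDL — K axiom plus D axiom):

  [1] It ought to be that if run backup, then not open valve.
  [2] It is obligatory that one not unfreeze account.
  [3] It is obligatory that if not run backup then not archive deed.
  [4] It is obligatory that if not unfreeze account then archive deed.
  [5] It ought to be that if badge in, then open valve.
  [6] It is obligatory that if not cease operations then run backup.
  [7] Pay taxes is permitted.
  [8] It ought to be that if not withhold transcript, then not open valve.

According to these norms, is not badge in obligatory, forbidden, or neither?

Obligatory

Premise 2 gives O(¬unfreeze_account).
From O(¬unfreeze_account) and premise 4, O(¬unfreeze_account → archive_deed), we obtain O(archive_deed).
Premise 3 is O(¬run_backup → ¬archive_deed); contrapositively O(archive_deed → run_backup). Since O(archive_deed) holds, K gives O(run_backup).
Premise 1 is O(run_backup → ¬open_valve); since O(run_backup), deontic closure gives O(¬open_valve).
Premise 5, O(badge_in → open_valve), contraposes to O(¬open_valve → ¬badge_in); with O(¬open_valve) we get O(¬badge_in).
Premises 6, 7, 8 do not contribute to this derivation.
Hence ¬badge_in is obligatory.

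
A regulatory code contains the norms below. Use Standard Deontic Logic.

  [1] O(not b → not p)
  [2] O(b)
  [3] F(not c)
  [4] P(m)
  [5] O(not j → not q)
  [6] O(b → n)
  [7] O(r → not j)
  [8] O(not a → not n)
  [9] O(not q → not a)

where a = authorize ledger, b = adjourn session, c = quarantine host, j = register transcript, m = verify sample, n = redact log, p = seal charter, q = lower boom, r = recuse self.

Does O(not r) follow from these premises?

From premise 2 we have O(b).
With premise 6, O(b → n), the K-axiom yields O(n).
The contrapositive of premise 8 (O(not a → not n)) is O(n → a), and O(n) is already established, so O(a).
Premise 9, O(not q → not a), contraposes to O(a → q); with O(a) we get O(q).
The contrapositive of premise 5 (O(not j → not q)) is O(q → j), and O(q) is already established, so O(j).
The contrapositive of premise 7 (O(r → not j)) is O(j → not r), and O(j) is already established, so O(not r).
Premises 1, 3, 4 do not contribute to this derivation.
So O(not r) follows.

Yes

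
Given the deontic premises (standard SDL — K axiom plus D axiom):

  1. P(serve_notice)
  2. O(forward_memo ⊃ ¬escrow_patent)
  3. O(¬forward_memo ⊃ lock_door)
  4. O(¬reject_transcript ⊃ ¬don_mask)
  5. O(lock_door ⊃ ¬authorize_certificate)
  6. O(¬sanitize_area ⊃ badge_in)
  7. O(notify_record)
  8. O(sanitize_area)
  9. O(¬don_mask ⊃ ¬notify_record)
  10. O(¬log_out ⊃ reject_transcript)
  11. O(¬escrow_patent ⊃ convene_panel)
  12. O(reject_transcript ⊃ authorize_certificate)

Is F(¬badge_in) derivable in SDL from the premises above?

No

Premise 6 is O(¬sanitize_area ⊃ badge_in), but O(¬sanitize_area) is not derivable from the premises, so it does not yield O(badge_in).
No other premise forces O(badge_in). An ideal world satisfying every premise can still have ¬badge_in true, so F(¬badge_in) is not derivable.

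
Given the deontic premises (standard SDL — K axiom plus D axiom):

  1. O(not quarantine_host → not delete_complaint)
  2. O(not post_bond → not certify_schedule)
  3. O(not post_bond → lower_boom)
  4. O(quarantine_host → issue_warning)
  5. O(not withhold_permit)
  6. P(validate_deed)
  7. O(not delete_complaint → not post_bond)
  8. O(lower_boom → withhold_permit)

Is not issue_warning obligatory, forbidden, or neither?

Premise 5 gives O(not withhold_permit).
Premise 8, O(lower_boom → withhold_permit), contraposes to O(not withhold_permit → not lower_boom); with O(not withhold_permit) we get O(not lower_boom).
Premise 3 is O(not post_bond → lower_boom); contrapositively O(not lower_boom → post_bond). Since O(not lower_boom) holds, K gives O(post_bond).
Premise 7 is O(not delete_complaint → not post_bond); contrapositively O(post_bond → delete_complaint). Since O(post_bond) holds, K gives O(delete_complaint).
Premise 1 is O(not quarantine_host → not delete_complaint); contrapositively O(delete_complaint → quarantine_host). Since O(delete_complaint) holds, K gives O(quarantine_host).
With premise 4, O(quarantine_host → issue_warning), the K-axiom yields O(issue_warning).
Premises 2, 6 do not contribute to this derivation.
Thus O(issue_warning), which is F(not issue_warning): not issue_warning is forbidden.

Forbidden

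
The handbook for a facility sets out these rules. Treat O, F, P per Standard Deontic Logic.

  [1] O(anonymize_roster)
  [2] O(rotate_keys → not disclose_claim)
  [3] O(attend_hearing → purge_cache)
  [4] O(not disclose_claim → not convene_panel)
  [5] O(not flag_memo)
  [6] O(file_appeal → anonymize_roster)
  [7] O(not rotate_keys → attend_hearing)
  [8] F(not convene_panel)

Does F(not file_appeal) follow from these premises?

Premise 6 is O(file_appeal → anonymize_roster); even if O(anonymize_roster) held, inferring O(file_appeal) would be affirming the consequent — invalid.
No other premise forces O(file_appeal). An ideal world satisfying every premise can still have not file_appeal true, so F(not file_appeal) is not derivable.

No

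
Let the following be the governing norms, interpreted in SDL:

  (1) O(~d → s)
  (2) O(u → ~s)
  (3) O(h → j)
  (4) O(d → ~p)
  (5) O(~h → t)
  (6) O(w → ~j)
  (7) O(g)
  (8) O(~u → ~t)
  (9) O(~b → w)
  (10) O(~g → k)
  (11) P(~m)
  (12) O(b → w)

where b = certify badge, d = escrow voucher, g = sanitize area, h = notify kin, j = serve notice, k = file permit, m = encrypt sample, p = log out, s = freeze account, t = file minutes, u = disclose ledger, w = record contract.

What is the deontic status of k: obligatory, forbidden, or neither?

Neither

Premise 10 is O(~g → k), but O(~g) is not derivable from the premises, so it does not yield O(k).
No premise or chain of K-axiom applications forces O(k), and none forces O(~k). So k is neither obligatory nor forbidden under these norms.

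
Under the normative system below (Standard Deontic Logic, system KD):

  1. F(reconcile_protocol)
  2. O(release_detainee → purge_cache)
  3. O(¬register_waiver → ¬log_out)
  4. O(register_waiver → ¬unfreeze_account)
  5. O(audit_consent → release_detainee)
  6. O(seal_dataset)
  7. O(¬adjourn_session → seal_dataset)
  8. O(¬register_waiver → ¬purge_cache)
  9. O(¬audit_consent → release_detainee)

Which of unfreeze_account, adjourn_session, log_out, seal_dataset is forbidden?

Premises 5 and 9 cover both cases: O(audit_consent → release_detainee) and O(¬audit_consent → release_detainee). Since audit_consent ∨ ¬audit_consent is a tautology, O(release_detainee) follows.
From O(release_detainee) and premise 2, O(release_detainee → purge_cache), we obtain O(purge_cache).
Premise 8 is O(¬register_waiver → ¬purge_cache); contrapositively O(purge_cache → register_waiver). Since O(purge_cache) holds, K gives O(register_waiver).
Premise 4 is O(register_waiver → ¬unfreeze_account); since O(register_waiver), deontic closure gives O(¬unfreeze_account).
So O(¬unfreeze_account) holds, i.e. unfreeze_account is forbidden. None of the other listed options is forbidden under the premises.

unfreeze_account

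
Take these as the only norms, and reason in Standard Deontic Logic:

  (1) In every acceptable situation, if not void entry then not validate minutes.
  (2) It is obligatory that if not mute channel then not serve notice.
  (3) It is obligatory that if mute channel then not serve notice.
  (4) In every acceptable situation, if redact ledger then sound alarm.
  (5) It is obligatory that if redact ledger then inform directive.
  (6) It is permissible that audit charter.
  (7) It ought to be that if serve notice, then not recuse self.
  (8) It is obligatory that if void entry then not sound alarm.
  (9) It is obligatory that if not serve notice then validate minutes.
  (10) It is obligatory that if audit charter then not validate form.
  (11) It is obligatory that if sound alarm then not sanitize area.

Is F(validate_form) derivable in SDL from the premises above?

No

Premise 10 is O(audit_charter → ¬validate_form), but O(audit_charter) is not derivable from the premises (the permission P(audit_charter) asserts only ¬O(¬audit_charter), not O(audit_charter)), so it does not yield O(¬validate_form).
No other premise forces O(¬validate_form). An ideal world satisfying every premise can still have validate_form true, so F(validate_form) is not derivable.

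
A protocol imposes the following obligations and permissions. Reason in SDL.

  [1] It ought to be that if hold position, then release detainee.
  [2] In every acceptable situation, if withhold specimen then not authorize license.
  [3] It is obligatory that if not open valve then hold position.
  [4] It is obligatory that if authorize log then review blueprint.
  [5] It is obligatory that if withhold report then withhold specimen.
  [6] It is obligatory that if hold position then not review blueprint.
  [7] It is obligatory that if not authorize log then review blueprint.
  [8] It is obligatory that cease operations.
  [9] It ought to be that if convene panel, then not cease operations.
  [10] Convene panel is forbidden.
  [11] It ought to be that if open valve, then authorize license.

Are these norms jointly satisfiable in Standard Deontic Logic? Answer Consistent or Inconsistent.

Premise 9 is O(convene_panel → ¬cease_operations), but O(convene_panel) is not derivable from the premises, so it does not yield O(¬cease_operations).
So O(¬cease_operations) is not derivable, and the apparent clash with O(cease_operations) does not arise.
A world satisfying every obligation exists (e.g. authorize_license=true, authorize_log=false, cease_operations=true, convene_panel=false, hold_position=false, open_valve=true, release_detainee=false, review_blueprint=true, withhold_report=false, withhold_specimen=false); no atom is both obligatory and forbidden, so the set is consistent.

Consistent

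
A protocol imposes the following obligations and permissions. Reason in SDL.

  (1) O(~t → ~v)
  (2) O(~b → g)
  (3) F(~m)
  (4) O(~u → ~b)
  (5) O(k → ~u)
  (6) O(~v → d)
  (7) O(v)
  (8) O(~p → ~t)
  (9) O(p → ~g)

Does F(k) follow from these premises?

Yes

Premise 7 gives O(v).
The contrapositive of premise 1 (O(~t → ~v)) is O(v → t), and O(v) is already established, so O(t).
The contrapositive of premise 8 (O(~p → ~t)) is O(t → p), and O(t) is already established, so O(p).
Premise 9 is O(p → ~g); since O(p), deontic closure gives O(~g).
Premise 2, O(~b → g), contraposes to O(~g → b); with O(~g) we get O(b).
Premise 4, O(~u → ~b), contraposes to O(b → u); with O(b) we get O(u).
Premise 5, O(k → ~u), contraposes to O(u → ~k); with O(u) we get O(~k).
Premises 3, 6 do not contribute to this derivation.
So O(~k) holds, i.e. F(k). The claim follows.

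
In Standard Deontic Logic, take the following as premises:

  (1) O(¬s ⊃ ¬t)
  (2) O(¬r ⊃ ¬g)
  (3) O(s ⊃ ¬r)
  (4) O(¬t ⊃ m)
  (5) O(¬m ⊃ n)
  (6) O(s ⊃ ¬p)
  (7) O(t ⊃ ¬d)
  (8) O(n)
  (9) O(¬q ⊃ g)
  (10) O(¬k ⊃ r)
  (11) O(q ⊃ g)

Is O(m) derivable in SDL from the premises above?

Yes

Premises 11 and 9 cover both cases: O(q ⊃ g) and O(¬q ⊃ g). Since q ∨ ¬q is a tautology, O(g) follows.
Premise 2 is O(¬r ⊃ ¬g); contrapositively O(g ⊃ r). Since O(g) holds, K gives O(r).
Premise 3 is O(s ⊃ ¬r); contrapositively O(r ⊃ ¬s). Since O(r) holds, K gives O(¬s).
Premise 1 is O(¬s ⊃ ¬t); since O(¬s), deontic closure gives O(¬t).
Applying K to premise 4 (O(¬t ⊃ m)) and O(¬t) yields O(m).
Premises 5, 6, 7, 8, 10 do not contribute to this derivation.
So O(m) follows.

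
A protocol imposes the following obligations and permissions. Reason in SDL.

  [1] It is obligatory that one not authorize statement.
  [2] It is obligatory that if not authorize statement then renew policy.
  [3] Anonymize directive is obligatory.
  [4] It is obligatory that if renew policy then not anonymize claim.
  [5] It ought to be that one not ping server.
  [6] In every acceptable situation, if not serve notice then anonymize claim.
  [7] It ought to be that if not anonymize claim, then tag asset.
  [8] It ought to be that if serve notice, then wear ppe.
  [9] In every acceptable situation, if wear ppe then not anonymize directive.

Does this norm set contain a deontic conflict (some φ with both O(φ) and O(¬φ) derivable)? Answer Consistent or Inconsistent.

Inconsistent

Premise 3 gives O(anonymize_directive).
Premise 9, O(wear_ppe → ¬anonymize_directive), contraposes to O(anonymize_directive → ¬wear_ppe); with O(anonymize_directive) we get O(¬wear_ppe).
Premise 8 is O(serve_notice → wear_ppe); contrapositively O(¬wear_ppe → ¬serve_notice). Since O(¬wear_ppe) holds, K gives O(¬serve_notice).
Premise 6 is O(¬serve_notice → anonymize_claim); since O(¬serve_notice), deontic closure gives O(anonymize_claim).
Premise 4 is O(renew_policy → ¬anonymize_claim); contrapositively O(anonymize_claim → ¬renew_policy). Since O(anonymize_claim) holds, K gives O(¬renew_policy).
Premise 2, O(¬authorize_statement → renew_policy), contraposes to O(¬renew_policy → authorize_statement); with O(¬renew_policy) we get O(authorize_statement).
But premise 1 directly asserts O(¬authorize_statement).
We now have both O(authorize_statement) and O(¬authorize_statement) — authorize_statement is simultaneously obligatory and forbidden, violating the D-axiom.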